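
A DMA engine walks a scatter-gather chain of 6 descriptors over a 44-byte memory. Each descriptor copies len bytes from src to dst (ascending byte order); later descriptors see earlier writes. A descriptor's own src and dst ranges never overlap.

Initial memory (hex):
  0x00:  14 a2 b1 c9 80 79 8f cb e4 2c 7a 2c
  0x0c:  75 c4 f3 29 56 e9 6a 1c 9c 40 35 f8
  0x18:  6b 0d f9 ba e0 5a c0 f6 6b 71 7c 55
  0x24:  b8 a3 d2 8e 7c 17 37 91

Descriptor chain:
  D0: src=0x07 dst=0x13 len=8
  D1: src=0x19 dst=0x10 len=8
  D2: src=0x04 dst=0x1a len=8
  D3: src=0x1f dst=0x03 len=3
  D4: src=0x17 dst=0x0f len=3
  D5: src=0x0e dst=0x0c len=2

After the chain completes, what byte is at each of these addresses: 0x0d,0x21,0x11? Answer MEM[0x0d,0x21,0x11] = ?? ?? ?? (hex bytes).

MEM[0x0d,0x21,0x11] = 6b 2c c4

#0 dst[0x13+8] := {0xcb,0xe4,0x2c,0x7a,0x2c,0x75,0xc4,0xf3}
#1 dst[0x10+8] := {0xc4,0xf3,0xba,0xe0,0x5a,0xc0,0xf6,0x6b}
#2 dst[0x1a+8] := {0x80,0x79,0x8f,0xcb,0xe4,0x2c,0x7a,0x2c}
#3 dst[0x03+3] := {0x2c,0x7a,0x2c}
#4 dst[0x0f+3] := {0x6b,0x75,0xc4}
#5 dst[0x0c+2] := {0xf3,0x6b}
query mem[0x0d]=0x6b, mem[0x21]=0x2c, mem[0x11]=0xc4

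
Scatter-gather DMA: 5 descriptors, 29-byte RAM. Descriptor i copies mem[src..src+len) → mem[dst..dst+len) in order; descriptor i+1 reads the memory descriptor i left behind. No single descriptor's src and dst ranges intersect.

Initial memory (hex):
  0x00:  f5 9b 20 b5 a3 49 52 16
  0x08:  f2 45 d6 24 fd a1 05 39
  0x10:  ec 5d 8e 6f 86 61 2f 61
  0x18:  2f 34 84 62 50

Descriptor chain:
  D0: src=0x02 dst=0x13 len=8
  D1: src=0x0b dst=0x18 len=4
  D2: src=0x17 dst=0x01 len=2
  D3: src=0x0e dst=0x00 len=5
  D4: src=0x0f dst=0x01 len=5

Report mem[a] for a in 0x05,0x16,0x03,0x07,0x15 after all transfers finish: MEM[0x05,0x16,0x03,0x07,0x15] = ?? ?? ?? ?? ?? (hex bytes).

MEM[0x05,0x16,0x03,0x07,0x15] = 20 49 5d 16 a3

D0: mem[0x13..0x1a] <- [20 b5 a3 49 52 16 f2 45]
D1: mem[0x18..0x1b] <- [24 fd a1 05]
D2: mem[0x01..0x02] <- [52 24]
D3: mem[0x00..0x04] <- [05 39 ec 5d 8e]
D4: mem[0x01..0x05] <- [39 ec 5d 8e 20]
query mem[0x05]=0x20, mem[0x16]=0x49, mem[0x03]=0x5d, mem[0x07]=0x16, mem[0x15]=0xa3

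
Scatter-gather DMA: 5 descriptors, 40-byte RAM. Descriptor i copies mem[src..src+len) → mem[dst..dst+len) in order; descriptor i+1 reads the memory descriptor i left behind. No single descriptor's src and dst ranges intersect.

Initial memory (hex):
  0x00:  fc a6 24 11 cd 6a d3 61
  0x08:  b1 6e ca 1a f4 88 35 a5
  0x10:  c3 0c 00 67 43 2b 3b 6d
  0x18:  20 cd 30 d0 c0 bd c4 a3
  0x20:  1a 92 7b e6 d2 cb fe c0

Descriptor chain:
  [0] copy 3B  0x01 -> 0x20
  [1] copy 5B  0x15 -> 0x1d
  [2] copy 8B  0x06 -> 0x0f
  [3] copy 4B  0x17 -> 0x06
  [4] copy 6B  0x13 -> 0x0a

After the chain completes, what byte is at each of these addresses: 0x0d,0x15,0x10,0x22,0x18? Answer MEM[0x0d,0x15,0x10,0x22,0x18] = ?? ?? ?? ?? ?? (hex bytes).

MEM[0x0d,0x15,0x10,0x22,0x18] = 88 f4 61 11 20

  after D0: wrote 3B at 0x20 = a62411
  after D1: wrote 5B at 0x1d = 2b3b6d20cd
  after D2: wrote 8B at 0x0f = d361b16eca1af488
  after D3: wrote 4B at 0x06 = 6d20cd30
  after D4: wrote 6B at 0x0a = ca1af4886d20
query mem[0x0d]=0x88, mem[0x15]=0xf4, mem[0x10]=0x61, mem[0x22]=0x11, mem[0x18]=0x20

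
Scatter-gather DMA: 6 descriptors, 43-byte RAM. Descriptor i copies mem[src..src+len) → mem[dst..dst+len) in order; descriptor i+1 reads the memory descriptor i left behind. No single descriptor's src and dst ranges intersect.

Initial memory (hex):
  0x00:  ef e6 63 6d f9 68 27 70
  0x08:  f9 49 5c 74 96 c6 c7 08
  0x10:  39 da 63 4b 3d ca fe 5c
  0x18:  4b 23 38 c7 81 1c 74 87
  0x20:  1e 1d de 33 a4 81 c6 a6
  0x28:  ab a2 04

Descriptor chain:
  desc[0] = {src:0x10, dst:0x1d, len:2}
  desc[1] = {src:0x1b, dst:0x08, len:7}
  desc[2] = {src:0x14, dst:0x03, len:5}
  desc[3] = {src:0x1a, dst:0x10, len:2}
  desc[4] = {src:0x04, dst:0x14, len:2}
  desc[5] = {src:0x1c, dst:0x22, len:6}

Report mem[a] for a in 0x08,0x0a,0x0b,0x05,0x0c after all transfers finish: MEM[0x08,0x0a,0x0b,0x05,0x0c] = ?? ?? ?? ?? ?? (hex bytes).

[0] 0x10->0x1d len=2 : 39 da
[1] 0x1b->0x08 len=7 : c7 81 39 da 87 1e 1d
[2] 0x14->0x03 len=5 : 3d ca fe 5c 4b
[3] 0x1a->0x10 len=2 : 38 c7
[4] 0x04->0x14 len=2 : ca fe
[5] 0x1c->0x22 len=6 : 81 39 da 87 1e 1d
query mem[0x08]=0xc7, mem[0x0a]=0x39, mem[0x0b]=0xda, mem[0x05]=0xfe, mem[0x0c]=0x87

MEM[0x08,0x0a,0x0b,0x05,0x0c] = c7 39 da fe 87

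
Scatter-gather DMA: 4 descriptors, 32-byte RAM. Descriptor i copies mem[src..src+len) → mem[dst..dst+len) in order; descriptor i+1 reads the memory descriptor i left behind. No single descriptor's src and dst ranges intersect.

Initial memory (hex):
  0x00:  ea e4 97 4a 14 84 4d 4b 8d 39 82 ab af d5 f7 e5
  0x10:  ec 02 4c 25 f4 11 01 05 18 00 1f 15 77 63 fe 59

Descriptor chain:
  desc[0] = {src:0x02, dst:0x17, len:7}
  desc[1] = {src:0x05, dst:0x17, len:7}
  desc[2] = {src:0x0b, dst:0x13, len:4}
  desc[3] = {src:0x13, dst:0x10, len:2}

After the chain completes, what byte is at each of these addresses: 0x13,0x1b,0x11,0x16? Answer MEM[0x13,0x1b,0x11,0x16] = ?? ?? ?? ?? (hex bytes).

  after D0: wrote 7B at 0x17 = 974a14844d4b8d
  after D1: wrote 7B at 0x17 = 844d4b8d3982ab
  after D2: wrote 4B at 0x13 = abafd5f7
  after D3: wrote 2B at 0x10 = abaf
query mem[0x13]=0xab, mem[0x1b]=0x39, mem[0x11]=0xaf, mem[0x16]=0xf7

MEM[0x13,0x1b,0x11,0x16] = ab 39 af f7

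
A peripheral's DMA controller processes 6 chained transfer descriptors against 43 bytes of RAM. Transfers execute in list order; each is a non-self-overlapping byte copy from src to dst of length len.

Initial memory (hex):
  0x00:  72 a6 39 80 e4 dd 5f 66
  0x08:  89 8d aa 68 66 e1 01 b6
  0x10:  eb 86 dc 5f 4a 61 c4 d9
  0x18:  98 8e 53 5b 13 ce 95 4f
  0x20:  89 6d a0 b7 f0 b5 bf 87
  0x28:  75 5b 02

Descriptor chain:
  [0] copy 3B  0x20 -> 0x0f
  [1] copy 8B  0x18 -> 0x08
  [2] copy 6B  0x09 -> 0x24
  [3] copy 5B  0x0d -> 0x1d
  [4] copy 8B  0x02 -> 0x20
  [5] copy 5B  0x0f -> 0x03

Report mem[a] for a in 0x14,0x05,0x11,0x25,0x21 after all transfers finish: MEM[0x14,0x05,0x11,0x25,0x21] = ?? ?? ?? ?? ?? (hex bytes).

MEM[0x14,0x05,0x11,0x25,0x21] = 4a a0 a0 66 80

D0: mem[0x0f..0x11] <- [89 6d a0]
D1: mem[0x08..0x0f] <- [98 8e 53 5b 13 ce 95 4f]
D2: mem[0x24..0x29] <- [8e 53 5b 13 ce 95]
D3: mem[0x1d..0x21] <- [ce 95 4f 6d a0]
D4: mem[0x20..0x27] <- [39 80 e4 dd 5f 66 98 8e]
D5: mem[0x03..0x07] <- [4f 6d a0 dc 5f]
query mem[0x14]=0x4a, mem[0x05]=0xa0, mem[0x11]=0xa0, mem[0x25]=0x66, mem[0x21]=0x80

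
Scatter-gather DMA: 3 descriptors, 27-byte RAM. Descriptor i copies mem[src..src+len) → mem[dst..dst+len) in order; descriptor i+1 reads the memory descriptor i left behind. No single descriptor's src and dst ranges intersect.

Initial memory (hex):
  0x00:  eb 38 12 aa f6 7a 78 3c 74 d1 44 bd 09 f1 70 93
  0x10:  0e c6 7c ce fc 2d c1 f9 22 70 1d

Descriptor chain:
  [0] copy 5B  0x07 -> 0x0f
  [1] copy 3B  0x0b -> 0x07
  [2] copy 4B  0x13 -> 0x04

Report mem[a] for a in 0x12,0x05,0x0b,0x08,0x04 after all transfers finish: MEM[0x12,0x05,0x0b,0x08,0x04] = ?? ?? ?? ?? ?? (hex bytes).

[0] 0x07->0x0f len=5 : 3c 74 d1 44 bd
[1] 0x0b->0x07 len=3 : bd 09 f1
[2] 0x13->0x04 len=4 : bd fc 2d c1
query mem[0x12]=0x44, mem[0x05]=0xfc, mem[0x0b]=0xbd, mem[0x08]=0x09, mem[0x04]=0xbd

MEM[0x12,0x05,0x0b,0x08,0x04] = 44 fc bd 09 bd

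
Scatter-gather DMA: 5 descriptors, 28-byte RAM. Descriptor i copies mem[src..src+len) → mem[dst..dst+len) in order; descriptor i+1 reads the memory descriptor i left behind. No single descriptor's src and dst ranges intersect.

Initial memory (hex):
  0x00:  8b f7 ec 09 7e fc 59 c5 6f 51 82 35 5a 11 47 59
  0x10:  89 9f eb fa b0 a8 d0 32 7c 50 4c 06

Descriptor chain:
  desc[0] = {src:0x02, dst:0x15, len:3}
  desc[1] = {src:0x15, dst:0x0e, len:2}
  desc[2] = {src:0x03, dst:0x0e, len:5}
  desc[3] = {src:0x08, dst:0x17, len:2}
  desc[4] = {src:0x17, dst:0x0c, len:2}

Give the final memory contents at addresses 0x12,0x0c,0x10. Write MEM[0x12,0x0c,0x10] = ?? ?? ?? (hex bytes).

[0] 0x02->0x15 len=3 : ec 09 7e
[1] 0x15->0x0e len=2 : ec 09
[2] 0x03->0x0e len=5 : 09 7e fc 59 c5
[3] 0x08->0x17 len=2 : 6f 51
[4] 0x17->0x0c len=2 : 6f 51
query mem[0x12]=0xc5, mem[0x0c]=0x6f, mem[0x10]=0xfc

MEM[0x12,0x0c,0x10] = c5 6f fc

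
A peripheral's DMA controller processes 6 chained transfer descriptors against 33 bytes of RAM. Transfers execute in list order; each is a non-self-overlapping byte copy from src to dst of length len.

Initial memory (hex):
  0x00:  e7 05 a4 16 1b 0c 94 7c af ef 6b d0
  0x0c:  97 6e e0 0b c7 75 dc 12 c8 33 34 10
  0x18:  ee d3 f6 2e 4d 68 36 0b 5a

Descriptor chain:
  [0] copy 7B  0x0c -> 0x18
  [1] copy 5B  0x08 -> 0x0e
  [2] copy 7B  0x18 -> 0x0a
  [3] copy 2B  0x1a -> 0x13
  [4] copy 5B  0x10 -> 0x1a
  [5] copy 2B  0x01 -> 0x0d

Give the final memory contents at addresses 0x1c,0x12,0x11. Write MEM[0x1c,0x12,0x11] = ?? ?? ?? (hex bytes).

MEM[0x1c,0x12,0x11] = 97 97 d0

  after D0: wrote 7B at 0x18 = 976ee00bc775dc
  after D1: wrote 5B at 0x0e = afef6bd097
  after D2: wrote 7B at 0x0a = 976ee00bc775dc
  after D3: wrote 2B at 0x13 = e00b
  after D4: wrote 5B at 0x1a = dcd097e00b
  after D5: wrote 2B at 0x0d = 05a4
query mem[0x1c]=0x97, mem[0x12]=0x97, mem[0x11]=0xd0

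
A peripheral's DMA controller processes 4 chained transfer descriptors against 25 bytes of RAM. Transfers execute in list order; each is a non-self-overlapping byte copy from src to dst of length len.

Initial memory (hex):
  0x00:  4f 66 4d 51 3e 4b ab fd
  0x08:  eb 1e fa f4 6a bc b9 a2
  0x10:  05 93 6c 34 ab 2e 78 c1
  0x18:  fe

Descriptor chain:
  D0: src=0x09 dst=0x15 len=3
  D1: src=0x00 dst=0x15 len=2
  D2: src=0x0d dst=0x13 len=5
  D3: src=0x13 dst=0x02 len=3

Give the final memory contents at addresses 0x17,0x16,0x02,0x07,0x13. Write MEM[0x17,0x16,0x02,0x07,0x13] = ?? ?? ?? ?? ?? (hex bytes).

MEM[0x17,0x16,0x02,0x07,0x13] = 93 05 bc fd bc

D0: mem[0x15..0x17] <- [1e fa f4]
D1: mem[0x15..0x16] <- [4f 66]
D2: mem[0x13..0x17] <- [bc b9 a2 05 93]
D3: mem[0x02..0x04] <- [bc b9 a2]
query mem[0x17]=0x93, mem[0x16]=0x05, mem[0x02]=0xbc, mem[0x07]=0xfd, mem[0x13]=0xbc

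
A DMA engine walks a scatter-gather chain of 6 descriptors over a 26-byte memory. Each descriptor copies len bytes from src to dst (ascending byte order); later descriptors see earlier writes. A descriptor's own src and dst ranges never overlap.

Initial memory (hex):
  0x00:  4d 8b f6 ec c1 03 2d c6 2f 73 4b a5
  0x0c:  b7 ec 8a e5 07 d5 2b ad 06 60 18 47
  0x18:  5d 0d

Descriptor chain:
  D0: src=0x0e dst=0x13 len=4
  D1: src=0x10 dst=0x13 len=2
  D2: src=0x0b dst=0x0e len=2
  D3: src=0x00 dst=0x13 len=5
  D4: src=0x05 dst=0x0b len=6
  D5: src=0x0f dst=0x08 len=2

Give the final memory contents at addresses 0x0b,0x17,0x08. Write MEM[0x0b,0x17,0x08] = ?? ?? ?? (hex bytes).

MEM[0x0b,0x17,0x08] = 03 c1 73

  after D0: wrote 4B at 0x13 = 8ae507d5
  after D1: wrote 2B at 0x13 = 07d5
  after D2: wrote 2B at 0x0e = a5b7
  after D3: wrote 5B at 0x13 = 4d8bf6ecc1
  after D4: wrote 6B at 0x0b = 032dc62f734b
  after D5: wrote 2B at 0x08 = 734b
query mem[0x0b]=0x03, mem[0x17]=0xc1, mem[0x08]=0x73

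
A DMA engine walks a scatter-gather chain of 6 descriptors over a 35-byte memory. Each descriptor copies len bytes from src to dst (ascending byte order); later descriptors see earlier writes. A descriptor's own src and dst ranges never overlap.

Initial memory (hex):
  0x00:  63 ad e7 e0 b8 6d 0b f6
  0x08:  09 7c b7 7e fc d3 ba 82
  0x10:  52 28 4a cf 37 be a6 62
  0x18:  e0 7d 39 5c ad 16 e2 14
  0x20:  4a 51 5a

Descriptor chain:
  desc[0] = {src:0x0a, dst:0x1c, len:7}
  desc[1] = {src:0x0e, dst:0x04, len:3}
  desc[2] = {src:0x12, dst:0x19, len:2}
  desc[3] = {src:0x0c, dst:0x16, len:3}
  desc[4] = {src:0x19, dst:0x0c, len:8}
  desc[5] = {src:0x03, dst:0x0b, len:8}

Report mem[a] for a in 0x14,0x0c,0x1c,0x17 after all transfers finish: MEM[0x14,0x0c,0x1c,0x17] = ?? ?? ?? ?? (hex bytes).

MEM[0x14,0x0c,0x1c,0x17] = 37 ba b7 d3

  after D0: wrote 7B at 0x1c = b77efcd3ba8252
  after D1: wrote 3B at 0x04 = ba8252
  after D2: wrote 2B at 0x19 = 4acf
  after D3: wrote 3B at 0x16 = fcd3ba
  after D4: wrote 8B at 0x0c = 4acf5cb77efcd3ba
  after D5: wrote 8B at 0x0b = e0ba8252f6097cb7
query mem[0x14]=0x37, mem[0x0c]=0xba, mem[0x1c]=0xb7, mem[0x17]=0xd3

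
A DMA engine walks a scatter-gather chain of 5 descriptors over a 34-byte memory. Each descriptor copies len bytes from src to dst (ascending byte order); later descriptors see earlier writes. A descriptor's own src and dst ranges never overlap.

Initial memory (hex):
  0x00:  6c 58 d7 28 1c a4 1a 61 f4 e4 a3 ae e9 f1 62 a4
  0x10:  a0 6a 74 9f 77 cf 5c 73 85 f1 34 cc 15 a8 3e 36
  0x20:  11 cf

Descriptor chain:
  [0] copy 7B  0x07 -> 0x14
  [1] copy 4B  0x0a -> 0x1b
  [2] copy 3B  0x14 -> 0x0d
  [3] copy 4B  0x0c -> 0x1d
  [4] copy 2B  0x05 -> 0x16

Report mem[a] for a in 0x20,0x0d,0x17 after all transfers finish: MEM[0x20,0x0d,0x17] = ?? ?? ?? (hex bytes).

MEM[0x20,0x0d,0x17] = e4 61 1a

  after D0: wrote 7B at 0x14 = 61f4e4a3aee9f1
  after D1: wrote 4B at 0x1b = a3aee9f1
  after D2: wrote 3B at 0x0d = 61f4e4
  after D3: wrote 4B at 0x1d = e961f4e4
  after D4: wrote 2B at 0x16 = a41a
query mem[0x20]=0xe4, mem[0x0d]=0x61, mem[0x17]=0x1a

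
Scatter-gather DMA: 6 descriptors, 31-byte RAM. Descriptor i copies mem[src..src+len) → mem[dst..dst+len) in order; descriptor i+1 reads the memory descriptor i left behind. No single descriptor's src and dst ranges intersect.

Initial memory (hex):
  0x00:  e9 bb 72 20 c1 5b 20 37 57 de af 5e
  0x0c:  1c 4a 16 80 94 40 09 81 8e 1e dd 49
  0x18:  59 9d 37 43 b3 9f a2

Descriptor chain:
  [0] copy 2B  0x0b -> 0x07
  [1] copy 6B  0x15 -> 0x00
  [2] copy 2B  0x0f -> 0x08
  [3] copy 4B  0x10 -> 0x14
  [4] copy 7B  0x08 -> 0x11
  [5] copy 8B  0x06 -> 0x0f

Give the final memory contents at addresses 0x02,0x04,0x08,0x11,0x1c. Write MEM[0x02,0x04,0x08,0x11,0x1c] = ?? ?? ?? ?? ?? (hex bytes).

  after D0: wrote 2B at 0x07 = 5e1c
  after D1: wrote 6B at 0x00 = 1edd49599d37
  after D2: wrote 2B at 0x08 = 8094
  after D3: wrote 4B at 0x14 = 94400981
  after D4: wrote 7B at 0x11 = 8094af5e1c4a16
  after D5: wrote 8B at 0x0f = 205e8094af5e1c4a
query mem[0x02]=0x49, mem[0x04]=0x9d, mem[0x08]=0x80, mem[0x11]=0x80, mem[0x1c]=0xb3

MEM[0x02,0x04,0x08,0x11,0x1c] = 49 9d 80 80 b3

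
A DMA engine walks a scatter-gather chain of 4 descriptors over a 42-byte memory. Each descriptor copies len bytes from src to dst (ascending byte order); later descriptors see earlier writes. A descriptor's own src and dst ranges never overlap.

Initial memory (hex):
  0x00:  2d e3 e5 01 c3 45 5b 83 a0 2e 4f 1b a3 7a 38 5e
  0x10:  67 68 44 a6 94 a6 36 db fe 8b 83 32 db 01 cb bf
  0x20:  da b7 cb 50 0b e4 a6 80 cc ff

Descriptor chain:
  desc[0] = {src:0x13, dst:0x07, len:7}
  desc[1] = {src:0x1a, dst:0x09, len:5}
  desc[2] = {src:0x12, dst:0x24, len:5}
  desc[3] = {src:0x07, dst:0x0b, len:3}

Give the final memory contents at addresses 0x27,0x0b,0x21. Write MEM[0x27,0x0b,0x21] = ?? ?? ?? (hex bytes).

#0 dst[0x07+7] := {0xa6,0x94,0xa6,0x36,0xdb,0xfe,0x8b}
#1 dst[0x09+5] := {0x83,0x32,0xdb,0x01,0xcb}
#2 dst[0x24+5] := {0x44,0xa6,0x94,0xa6,0x36}
#3 dst[0x0b+3] := {0xa6,0x94,0x83}
query mem[0x27]=0xa6, mem[0x0b]=0xa6, mem[0x21]=0xb7

MEM[0x27,0x0b,0x21] = a6 a6 b7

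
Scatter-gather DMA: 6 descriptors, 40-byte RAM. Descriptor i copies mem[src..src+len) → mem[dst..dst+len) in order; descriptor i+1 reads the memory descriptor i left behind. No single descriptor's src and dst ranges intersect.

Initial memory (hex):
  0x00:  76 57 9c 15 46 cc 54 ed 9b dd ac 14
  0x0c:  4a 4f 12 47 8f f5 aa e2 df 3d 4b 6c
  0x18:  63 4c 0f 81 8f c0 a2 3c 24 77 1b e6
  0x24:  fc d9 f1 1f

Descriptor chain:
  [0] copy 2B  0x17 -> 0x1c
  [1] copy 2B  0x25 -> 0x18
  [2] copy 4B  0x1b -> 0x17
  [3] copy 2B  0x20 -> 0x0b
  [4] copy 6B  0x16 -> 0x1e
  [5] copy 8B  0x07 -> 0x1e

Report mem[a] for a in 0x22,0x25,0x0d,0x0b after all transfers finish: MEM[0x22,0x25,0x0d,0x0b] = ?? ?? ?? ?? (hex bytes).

#0 dst[0x1c+2] := {0x6c,0x63}
#1 dst[0x18+2] := {0xd9,0xf1}
#2 dst[0x17+4] := {0x81,0x6c,0x63,0xa2}
#3 dst[0x0b+2] := {0x24,0x77}
#4 dst[0x1e+6] := {0x4b,0x81,0x6c,0x63,0xa2,0x81}
#5 dst[0x1e+8] := {0xed,0x9b,0xdd,0xac,0x24,0x77,0x4f,0x12}
query mem[0x22]=0x24, mem[0x25]=0x12, mem[0x0d]=0x4f, mem[0x0b]=0x24

MEM[0x22,0x25,0x0d,0x0b] = 24 12 4f 24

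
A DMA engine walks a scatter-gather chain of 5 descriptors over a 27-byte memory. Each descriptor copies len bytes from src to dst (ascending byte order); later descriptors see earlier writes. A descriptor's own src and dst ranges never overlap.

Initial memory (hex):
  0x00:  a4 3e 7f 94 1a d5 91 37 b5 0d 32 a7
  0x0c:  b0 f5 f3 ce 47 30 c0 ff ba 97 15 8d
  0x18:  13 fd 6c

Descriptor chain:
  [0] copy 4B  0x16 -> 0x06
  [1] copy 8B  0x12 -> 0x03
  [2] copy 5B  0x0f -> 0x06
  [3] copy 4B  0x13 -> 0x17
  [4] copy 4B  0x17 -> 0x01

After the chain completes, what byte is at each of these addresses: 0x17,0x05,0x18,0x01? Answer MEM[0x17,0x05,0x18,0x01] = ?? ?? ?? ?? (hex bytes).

  after D0: wrote 4B at 0x06 = 158d13fd
  after D1: wrote 8B at 0x03 = c0ffba97158d13fd
  after D2: wrote 5B at 0x06 = ce4730c0ff
  after D3: wrote 4B at 0x17 = ffba9715
  after D4: wrote 4B at 0x01 = ffba9715
query mem[0x17]=0xff, mem[0x05]=0xba, mem[0x18]=0xba, mem[0x01]=0xff

MEM[0x17,0x05,0x18,0x01] = ff ba ba ff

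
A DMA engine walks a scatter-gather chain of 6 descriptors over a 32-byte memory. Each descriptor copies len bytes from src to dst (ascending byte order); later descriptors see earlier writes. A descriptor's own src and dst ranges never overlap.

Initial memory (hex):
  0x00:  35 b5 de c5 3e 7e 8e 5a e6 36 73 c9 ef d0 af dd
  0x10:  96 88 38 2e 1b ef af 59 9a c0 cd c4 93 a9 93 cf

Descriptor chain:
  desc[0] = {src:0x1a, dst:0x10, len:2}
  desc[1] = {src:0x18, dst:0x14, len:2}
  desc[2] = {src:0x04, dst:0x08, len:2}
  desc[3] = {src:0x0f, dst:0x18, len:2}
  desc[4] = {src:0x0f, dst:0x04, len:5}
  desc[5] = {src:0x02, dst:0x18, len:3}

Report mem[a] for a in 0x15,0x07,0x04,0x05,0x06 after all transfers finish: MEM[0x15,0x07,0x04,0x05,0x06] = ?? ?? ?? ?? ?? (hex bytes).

MEM[0x15,0x07,0x04,0x05,0x06] = c0 38 dd cd c4

  after D0: wrote 2B at 0x10 = cdc4
  after D1: wrote 2B at 0x14 = 9ac0
  after D2: wrote 2B at 0x08 = 3e7e
  after D3: wrote 2B at 0x18 = ddcd
  after D4: wrote 5B at 0x04 = ddcdc4382e
  after D5: wrote 3B at 0x18 = dec5dd
query mem[0x15]=0xc0, mem[0x07]=0x38, mem[0x04]=0xdd, mem[0x05]=0xcd, mem[0x06]=0xc4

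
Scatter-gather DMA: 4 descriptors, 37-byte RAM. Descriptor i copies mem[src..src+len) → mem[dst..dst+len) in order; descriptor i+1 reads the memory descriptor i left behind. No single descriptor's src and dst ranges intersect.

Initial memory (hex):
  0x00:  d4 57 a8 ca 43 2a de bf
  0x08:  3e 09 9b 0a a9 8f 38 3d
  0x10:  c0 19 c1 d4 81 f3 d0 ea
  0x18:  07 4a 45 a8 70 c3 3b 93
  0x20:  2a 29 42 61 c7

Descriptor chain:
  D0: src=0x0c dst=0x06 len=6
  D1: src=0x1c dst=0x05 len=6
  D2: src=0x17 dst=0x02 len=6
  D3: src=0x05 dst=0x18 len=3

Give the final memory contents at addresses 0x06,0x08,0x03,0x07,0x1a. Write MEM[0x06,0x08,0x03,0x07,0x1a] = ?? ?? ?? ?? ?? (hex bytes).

D0: mem[0x06..0x0b] <- [a9 8f 38 3d c0 19]
D1: mem[0x05..0x0a] <- [70 c3 3b 93 2a 29]
D2: mem[0x02..0x07] <- [ea 07 4a 45 a8 70]
D3: mem[0x18..0x1a] <- [45 a8 70]
query mem[0x06]=0xa8, mem[0x08]=0x93, mem[0x03]=0x07, mem[0x07]=0x70, mem[0x1a]=0x70

MEM[0x06,0x08,0x03,0x07,0x1a] = a8 93 07 70 70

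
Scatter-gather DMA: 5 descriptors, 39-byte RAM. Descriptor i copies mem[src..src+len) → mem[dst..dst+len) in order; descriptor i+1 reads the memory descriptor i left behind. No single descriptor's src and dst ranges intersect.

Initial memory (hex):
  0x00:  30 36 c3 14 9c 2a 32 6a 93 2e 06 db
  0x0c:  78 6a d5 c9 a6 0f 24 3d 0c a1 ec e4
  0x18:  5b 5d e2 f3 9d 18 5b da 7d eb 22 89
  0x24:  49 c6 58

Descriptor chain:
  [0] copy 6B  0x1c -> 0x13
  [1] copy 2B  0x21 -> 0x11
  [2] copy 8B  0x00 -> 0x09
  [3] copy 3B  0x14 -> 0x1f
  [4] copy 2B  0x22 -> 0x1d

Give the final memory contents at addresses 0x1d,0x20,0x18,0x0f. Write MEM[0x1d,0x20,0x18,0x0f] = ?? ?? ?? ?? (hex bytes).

D0: mem[0x13..0x18] <- [9d 18 5b da 7d eb]
D1: mem[0x11..0x12] <- [eb 22]
D2: mem[0x09..0x10] <- [30 36 c3 14 9c 2a 32 6a]
D3: mem[0x1f..0x21] <- [18 5b da]
D4: mem[0x1d..0x1e] <- [22 89]
query mem[0x1d]=0x22, mem[0x20]=0x5b, mem[0x18]=0xeb, mem[0x0f]=0x32

MEM[0x1d,0x20,0x18,0x0f] = 22 5b eb 32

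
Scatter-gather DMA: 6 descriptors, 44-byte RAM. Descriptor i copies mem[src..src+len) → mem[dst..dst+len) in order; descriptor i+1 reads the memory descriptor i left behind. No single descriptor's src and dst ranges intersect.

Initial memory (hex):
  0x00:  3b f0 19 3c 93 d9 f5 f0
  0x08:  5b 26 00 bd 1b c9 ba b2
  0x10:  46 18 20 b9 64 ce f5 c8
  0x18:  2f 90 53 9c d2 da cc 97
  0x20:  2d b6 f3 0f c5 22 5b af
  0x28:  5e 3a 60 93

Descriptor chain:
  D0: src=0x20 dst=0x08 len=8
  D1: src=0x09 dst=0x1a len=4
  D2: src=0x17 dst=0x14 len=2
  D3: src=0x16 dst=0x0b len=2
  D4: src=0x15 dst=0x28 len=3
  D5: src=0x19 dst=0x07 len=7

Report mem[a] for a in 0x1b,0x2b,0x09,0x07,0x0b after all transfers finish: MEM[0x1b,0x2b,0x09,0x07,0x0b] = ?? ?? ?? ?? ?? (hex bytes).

D0: mem[0x08..0x0f] <- [2d b6 f3 0f c5 22 5b af]
D1: mem[0x1a..0x1d] <- [b6 f3 0f c5]
D2: mem[0x14..0x15] <- [c8 2f]
D3: mem[0x0b..0x0c] <- [f5 c8]
D4: mem[0x28..0x2a] <- [2f f5 c8]
D5: mem[0x07..0x0d] <- [90 b6 f3 0f c5 cc 97]
query mem[0x1b]=0xf3, mem[0x2b]=0x93, mem[0x09]=0xf3, mem[0x07]=0x90, mem[0x0b]=0xc5

MEM[0x1b,0x2b,0x09,0x07,0x0b] = f3 93 f3 90 c5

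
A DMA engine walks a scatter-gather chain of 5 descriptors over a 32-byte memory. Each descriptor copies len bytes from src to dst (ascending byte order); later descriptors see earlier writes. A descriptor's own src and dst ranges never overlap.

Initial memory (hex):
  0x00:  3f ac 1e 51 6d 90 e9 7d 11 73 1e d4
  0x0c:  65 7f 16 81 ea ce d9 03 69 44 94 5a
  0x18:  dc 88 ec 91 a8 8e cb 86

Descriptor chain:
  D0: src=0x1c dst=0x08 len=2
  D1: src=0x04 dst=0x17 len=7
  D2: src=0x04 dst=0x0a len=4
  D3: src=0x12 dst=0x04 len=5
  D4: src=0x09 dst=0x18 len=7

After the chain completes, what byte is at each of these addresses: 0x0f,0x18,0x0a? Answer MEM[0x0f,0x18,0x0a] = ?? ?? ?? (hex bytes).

[0] 0x1c->0x08 len=2 : a8 8e
[1] 0x04->0x17 len=7 : 6d 90 e9 7d a8 8e 1e
[2] 0x04->0x0a len=4 : 6d 90 e9 7d
[3] 0x12->0x04 len=5 : d9 03 69 44 94
[4] 0x09->0x18 len=7 : 8e 6d 90 e9 7d 16 81
query mem[0x0f]=0x81, mem[0x18]=0x8e, mem[0x0a]=0x6d

MEM[0x0f,0x18,0x0a] = 81 8e 6d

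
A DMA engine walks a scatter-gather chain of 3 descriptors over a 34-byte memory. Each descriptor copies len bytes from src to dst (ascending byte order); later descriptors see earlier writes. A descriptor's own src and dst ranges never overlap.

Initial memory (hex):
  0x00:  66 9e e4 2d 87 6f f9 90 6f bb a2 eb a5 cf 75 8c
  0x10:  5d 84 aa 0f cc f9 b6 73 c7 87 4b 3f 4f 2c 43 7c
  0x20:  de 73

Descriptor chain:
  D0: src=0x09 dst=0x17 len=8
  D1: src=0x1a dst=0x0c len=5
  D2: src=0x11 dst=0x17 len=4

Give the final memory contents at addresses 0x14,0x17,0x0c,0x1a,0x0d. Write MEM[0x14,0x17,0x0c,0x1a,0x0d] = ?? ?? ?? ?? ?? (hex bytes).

  after D0: wrote 8B at 0x17 = bba2eba5cf758c5d
  after D1: wrote 5B at 0x0c = a5cf758c5d
  after D2: wrote 4B at 0x17 = 84aa0fcc
query mem[0x14]=0xcc, mem[0x17]=0x84, mem[0x0c]=0xa5, mem[0x1a]=0xcc, mem[0x0d]=0xcf

MEM[0x14,0x17,0x0c,0x1a,0x0d] = cc 84 a5 cc cf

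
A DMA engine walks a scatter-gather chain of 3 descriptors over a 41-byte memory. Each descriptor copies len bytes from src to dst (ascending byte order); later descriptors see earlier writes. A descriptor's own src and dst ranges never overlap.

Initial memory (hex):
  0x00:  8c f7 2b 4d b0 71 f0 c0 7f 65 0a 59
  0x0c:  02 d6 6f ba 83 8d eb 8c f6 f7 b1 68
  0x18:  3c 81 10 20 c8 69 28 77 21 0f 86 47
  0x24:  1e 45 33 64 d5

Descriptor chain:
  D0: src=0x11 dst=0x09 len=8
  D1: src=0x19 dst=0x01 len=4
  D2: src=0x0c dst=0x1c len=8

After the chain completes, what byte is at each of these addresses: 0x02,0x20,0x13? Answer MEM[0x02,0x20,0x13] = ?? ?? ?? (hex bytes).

D0: mem[0x09..0x10] <- [8d eb 8c f6 f7 b1 68 3c]
D1: mem[0x01..0x04] <- [81 10 20 c8]
D2: mem[0x1c..0x23] <- [f6 f7 b1 68 3c 8d eb 8c]
query mem[0x02]=0x10, mem[0x20]=0x3c, mem[0x13]=0x8c

MEM[0x02,0x20,0x13] = 10 3c 8c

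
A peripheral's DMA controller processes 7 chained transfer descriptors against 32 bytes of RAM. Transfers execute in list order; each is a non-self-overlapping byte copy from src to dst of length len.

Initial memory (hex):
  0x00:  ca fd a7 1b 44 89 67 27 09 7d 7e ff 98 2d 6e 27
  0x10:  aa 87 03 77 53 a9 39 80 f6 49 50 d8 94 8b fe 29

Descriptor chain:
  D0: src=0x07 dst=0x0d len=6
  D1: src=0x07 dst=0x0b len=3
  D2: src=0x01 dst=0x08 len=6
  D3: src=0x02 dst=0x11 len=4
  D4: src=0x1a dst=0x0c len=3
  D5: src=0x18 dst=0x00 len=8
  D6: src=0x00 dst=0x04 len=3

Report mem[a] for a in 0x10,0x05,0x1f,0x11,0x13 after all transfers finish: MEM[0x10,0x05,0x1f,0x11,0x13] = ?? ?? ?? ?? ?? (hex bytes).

#0 dst[0x0d+6] := {0x27,0x09,0x7d,0x7e,0xff,0x98}
#1 dst[0x0b+3] := {0x27,0x09,0x7d}
#2 dst[0x08+6] := {0xfd,0xa7,0x1b,0x44,0x89,0x67}
#3 dst[0x11+4] := {0xa7,0x1b,0x44,0x89}
#4 dst[0x0c+3] := {0x50,0xd8,0x94}
#5 dst[0x00+8] := {0xf6,0x49,0x50,0xd8,0x94,0x8b,0xfe,0x29}
#6 dst[0x04+3] := {0xf6,0x49,0x50}
query mem[0x10]=0x7e, mem[0x05]=0x49, mem[0x1f]=0x29, mem[0x11]=0xa7, mem[0x13]=0x44

MEM[0x10,0x05,0x1f,0x11,0x13] = 7e 49 29 a7 44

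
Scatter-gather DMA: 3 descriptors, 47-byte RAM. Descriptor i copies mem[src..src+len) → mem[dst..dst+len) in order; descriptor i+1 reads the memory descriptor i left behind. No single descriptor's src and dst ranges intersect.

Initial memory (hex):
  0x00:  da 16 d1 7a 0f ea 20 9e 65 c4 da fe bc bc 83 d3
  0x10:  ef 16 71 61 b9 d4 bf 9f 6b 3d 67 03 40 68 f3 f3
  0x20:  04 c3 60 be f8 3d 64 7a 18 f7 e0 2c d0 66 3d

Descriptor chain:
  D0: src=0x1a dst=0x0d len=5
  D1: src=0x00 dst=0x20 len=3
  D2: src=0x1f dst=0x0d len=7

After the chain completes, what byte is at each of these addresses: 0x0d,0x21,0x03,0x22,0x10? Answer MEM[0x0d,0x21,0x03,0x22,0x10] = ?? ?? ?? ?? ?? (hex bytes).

MEM[0x0d,0x21,0x03,0x22,0x10] = f3 16 7a d1 d1

  after D0: wrote 5B at 0x0d = 67034068f3
  after D1: wrote 3B at 0x20 = da16d1
  after D2: wrote 7B at 0x0d = f3da16d1bef83d
query mem[0x0d]=0xf3, mem[0x21]=0x16, mem[0x03]=0x7a, mem[0x22]=0xd1, mem[0x10]=0xd1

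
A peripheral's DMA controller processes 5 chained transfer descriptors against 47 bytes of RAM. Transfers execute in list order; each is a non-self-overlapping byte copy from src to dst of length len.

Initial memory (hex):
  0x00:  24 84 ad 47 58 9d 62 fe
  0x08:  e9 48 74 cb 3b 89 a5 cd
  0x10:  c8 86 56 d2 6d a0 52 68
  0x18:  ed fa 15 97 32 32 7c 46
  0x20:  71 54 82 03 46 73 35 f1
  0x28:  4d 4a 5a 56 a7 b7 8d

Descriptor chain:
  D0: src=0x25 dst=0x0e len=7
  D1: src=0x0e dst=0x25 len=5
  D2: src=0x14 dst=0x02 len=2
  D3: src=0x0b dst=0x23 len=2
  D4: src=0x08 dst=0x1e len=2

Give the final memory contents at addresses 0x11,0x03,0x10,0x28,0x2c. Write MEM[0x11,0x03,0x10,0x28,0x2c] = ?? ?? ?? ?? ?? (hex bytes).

MEM[0x11,0x03,0x10,0x28,0x2c] = 4d a0 f1 4d a7

[0] 0x25->0x0e len=7 : 73 35 f1 4d 4a 5a 56
[1] 0x0e->0x25 len=5 : 73 35 f1 4d 4a
[2] 0x14->0x02 len=2 : 56 a0
[3] 0x0b->0x23 len=2 : cb 3b
[4] 0x08->0x1e len=2 : e9 48
query mem[0x11]=0x4d, mem[0x03]=0xa0, mem[0x10]=0xf1, mem[0x28]=0x4d, mem[0x2c]=0xa7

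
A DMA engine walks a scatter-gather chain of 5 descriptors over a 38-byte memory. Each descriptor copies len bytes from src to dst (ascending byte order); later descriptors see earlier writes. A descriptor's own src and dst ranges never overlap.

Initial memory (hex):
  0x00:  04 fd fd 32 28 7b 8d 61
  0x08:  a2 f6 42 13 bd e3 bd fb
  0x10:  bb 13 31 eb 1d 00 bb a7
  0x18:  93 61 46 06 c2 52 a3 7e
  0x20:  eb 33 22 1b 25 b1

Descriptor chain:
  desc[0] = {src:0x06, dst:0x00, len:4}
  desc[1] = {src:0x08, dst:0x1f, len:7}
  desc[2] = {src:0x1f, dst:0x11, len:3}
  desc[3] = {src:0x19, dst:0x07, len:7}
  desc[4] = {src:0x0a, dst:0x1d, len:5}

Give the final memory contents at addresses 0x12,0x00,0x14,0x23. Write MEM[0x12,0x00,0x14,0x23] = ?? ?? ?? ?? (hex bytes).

#0 dst[0x00+4] := {0x8d,0x61,0xa2,0xf6}
#1 dst[0x1f+7] := {0xa2,0xf6,0x42,0x13,0xbd,0xe3,0xbd}
#2 dst[0x11+3] := {0xa2,0xf6,0x42}
#3 dst[0x07+7] := {0x61,0x46,0x06,0xc2,0x52,0xa3,0xa2}
#4 dst[0x1d+5] := {0xc2,0x52,0xa3,0xa2,0xbd}
query mem[0x12]=0xf6, mem[0x00]=0x8d, mem[0x14]=0x1d, mem[0x23]=0xbd

MEM[0x12,0x00,0x14,0x23] = f6 8d 1d bd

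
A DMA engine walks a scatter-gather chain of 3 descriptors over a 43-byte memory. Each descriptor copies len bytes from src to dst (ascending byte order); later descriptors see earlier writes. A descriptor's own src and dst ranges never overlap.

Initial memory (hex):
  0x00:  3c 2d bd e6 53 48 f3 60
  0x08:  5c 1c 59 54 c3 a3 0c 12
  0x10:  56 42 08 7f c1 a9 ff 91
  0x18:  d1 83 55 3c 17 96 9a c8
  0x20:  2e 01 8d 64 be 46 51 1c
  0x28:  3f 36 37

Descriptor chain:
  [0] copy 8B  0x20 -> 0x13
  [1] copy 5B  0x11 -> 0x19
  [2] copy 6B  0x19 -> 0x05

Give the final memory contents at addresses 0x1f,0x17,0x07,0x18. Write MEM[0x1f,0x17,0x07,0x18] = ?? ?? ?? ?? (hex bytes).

#0 dst[0x13+8] := {0x2e,0x01,0x8d,0x64,0xbe,0x46,0x51,0x1c}
#1 dst[0x19+5] := {0x42,0x08,0x2e,0x01,0x8d}
#2 dst[0x05+6] := {0x42,0x08,0x2e,0x01,0x8d,0x9a}
query mem[0x1f]=0xc8, mem[0x17]=0xbe, mem[0x07]=0x2e, mem[0x18]=0x46

MEM[0x1f,0x17,0x07,0x18] = c8 be 2e 46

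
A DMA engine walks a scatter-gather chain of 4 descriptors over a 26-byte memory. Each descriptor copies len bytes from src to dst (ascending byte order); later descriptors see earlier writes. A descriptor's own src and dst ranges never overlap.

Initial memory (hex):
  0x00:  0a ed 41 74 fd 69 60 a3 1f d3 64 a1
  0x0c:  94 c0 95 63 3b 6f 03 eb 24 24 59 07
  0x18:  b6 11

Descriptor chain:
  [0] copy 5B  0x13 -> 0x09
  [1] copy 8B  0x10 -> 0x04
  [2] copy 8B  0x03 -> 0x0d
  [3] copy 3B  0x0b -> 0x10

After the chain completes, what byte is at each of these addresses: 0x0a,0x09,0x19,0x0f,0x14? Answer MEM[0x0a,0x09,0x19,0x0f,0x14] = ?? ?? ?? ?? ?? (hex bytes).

#0 dst[0x09+5] := {0xeb,0x24,0x24,0x59,0x07}
#1 dst[0x04+8] := {0x3b,0x6f,0x03,0xeb,0x24,0x24,0x59,0x07}
#2 dst[0x0d+8] := {0x74,0x3b,0x6f,0x03,0xeb,0x24,0x24,0x59}
#3 dst[0x10+3] := {0x07,0x59,0x74}
query mem[0x0a]=0x59, mem[0x09]=0x24, mem[0x19]=0x11, mem[0x0f]=0x6f, mem[0x14]=0x59

MEM[0x0a,0x09,0x19,0x0f,0x14] = 59 24 11 6f 59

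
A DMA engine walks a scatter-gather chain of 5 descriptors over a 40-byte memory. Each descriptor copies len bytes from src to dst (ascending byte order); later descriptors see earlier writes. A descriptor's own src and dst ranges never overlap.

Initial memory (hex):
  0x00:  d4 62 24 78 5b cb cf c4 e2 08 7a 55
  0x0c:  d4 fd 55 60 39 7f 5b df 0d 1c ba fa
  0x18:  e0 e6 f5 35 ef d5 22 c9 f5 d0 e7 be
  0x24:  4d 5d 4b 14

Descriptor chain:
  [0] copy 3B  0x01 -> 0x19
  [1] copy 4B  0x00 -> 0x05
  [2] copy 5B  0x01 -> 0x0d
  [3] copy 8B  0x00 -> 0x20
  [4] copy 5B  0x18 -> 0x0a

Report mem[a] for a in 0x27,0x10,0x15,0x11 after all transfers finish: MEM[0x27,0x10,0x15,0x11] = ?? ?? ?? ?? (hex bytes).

  after D0: wrote 3B at 0x19 = 622478
  after D1: wrote 4B at 0x05 = d4622478
  after D2: wrote 5B at 0x0d = 6224785bd4
  after D3: wrote 8B at 0x20 = d46224785bd46224
  after D4: wrote 5B at 0x0a = e0622478ef
query mem[0x27]=0x24, mem[0x10]=0x5b, mem[0x15]=0x1c, mem[0x11]=0xd4

MEM[0x27,0x10,0x15,0x11] = 24 5b 1c d4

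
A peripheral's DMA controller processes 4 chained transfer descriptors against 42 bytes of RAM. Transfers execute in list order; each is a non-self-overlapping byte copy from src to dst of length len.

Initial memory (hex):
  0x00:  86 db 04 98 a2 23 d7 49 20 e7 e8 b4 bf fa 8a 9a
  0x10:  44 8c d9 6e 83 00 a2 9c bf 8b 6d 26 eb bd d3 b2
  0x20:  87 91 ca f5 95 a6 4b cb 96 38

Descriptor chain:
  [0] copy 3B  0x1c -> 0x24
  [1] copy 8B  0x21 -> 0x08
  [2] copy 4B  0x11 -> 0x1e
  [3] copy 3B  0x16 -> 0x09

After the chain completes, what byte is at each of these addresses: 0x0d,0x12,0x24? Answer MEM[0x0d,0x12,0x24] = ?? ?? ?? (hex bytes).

MEM[0x0d,0x12,0x24] = d3 d9 eb

[0] 0x1c->0x24 len=3 : eb bd d3
[1] 0x21->0x08 len=8 : 91 ca f5 eb bd d3 cb 96
[2] 0x11->0x1e len=4 : 8c d9 6e 83
[3] 0x16->0x09 len=3 : a2 9c bf
query mem[0x0d]=0xd3, mem[0x12]=0xd9, mem[0x24]=0xeb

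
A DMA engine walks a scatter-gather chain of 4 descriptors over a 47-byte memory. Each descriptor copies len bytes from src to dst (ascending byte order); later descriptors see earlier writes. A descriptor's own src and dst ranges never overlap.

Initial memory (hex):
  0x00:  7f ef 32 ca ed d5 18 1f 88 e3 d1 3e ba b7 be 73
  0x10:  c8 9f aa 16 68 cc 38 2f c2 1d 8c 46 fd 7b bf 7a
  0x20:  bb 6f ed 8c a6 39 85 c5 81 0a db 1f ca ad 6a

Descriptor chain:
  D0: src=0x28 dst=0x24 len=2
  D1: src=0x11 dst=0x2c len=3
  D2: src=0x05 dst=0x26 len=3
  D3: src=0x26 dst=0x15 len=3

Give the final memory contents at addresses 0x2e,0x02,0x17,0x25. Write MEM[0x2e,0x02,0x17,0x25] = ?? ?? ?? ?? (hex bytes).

MEM[0x2e,0x02,0x17,0x25] = 16 32 1f 0a

D0: mem[0x24..0x25] <- [81 0a]
D1: mem[0x2c..0x2e] <- [9f aa 16]
D2: mem[0x26..0x28] <- [d5 18 1f]
D3: mem[0x15..0x17] <- [d5 18 1f]
query mem[0x2e]=0x16, mem[0x02]=0x32, mem[0x17]=0x1f, mem[0x25]=0x0a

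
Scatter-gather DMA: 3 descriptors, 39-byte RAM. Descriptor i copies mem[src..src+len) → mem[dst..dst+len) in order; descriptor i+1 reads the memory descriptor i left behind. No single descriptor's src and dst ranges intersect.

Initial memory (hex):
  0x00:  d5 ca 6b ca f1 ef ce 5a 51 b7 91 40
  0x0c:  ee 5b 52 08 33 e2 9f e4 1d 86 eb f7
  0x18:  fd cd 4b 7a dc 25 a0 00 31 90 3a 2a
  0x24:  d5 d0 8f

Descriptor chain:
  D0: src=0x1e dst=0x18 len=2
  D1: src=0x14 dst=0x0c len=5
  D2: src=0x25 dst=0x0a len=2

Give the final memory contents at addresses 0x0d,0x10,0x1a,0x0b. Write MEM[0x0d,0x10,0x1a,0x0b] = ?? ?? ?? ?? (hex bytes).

MEM[0x0d,0x10,0x1a,0x0b] = 86 a0 4b 8f

  after D0: wrote 2B at 0x18 = a000
  after D1: wrote 5B at 0x0c = 1d86ebf7a0
  after D2: wrote 2B at 0x0a = d08f
query mem[0x0d]=0x86, mem[0x10]=0xa0, mem[0x1a]=0x4b, mem[0x0b]=0x8f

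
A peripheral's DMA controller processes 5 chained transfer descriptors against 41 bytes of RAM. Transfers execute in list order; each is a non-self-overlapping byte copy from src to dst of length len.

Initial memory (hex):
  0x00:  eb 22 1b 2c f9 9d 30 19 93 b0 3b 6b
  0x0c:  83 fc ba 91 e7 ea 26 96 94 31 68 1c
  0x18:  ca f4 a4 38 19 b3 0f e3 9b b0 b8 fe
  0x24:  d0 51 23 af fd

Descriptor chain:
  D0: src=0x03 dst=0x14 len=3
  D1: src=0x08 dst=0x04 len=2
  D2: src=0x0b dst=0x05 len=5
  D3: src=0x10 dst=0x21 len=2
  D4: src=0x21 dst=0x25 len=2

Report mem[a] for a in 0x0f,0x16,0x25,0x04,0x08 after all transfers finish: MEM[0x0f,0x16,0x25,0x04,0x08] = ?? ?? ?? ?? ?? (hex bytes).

  after D0: wrote 3B at 0x14 = 2cf99d
  after D1: wrote 2B at 0x04 = 93b0
  after D2: wrote 5B at 0x05 = 6b83fcba91
  after D3: wrote 2B at 0x21 = e7ea
  after D4: wrote 2B at 0x25 = e7ea
query mem[0x0f]=0x91, mem[0x16]=0x9d, mem[0x25]=0xe7, mem[0x04]=0x93, mem[0x08]=0xba

MEM[0x0f,0x16,0x25,0x04,0x08] = 91 9d e7 93 ba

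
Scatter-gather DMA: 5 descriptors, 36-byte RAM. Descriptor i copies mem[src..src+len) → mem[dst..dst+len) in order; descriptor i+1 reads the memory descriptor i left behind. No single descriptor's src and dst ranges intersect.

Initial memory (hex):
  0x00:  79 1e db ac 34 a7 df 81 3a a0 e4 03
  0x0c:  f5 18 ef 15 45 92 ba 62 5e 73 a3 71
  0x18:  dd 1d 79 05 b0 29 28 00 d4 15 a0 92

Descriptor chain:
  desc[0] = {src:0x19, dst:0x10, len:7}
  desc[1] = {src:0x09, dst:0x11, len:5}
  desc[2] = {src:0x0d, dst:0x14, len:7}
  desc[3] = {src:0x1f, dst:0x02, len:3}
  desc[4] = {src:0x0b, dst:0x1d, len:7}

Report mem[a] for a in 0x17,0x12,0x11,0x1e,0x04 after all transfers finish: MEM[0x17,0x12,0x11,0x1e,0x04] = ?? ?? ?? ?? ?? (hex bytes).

#0 dst[0x10+7] := {0x1d,0x79,0x05,0xb0,0x29,0x28,0x00}
#1 dst[0x11+5] := {0xa0,0xe4,0x03,0xf5,0x18}
#2 dst[0x14+7] := {0x18,0xef,0x15,0x1d,0xa0,0xe4,0x03}
#3 dst[0x02+3] := {0x00,0xd4,0x15}
#4 dst[0x1d+7] := {0x03,0xf5,0x18,0xef,0x15,0x1d,0xa0}
query mem[0x17]=0x1d, mem[0x12]=0xe4, mem[0x11]=0xa0, mem[0x1e]=0xf5, mem[0x04]=0x15

MEM[0x17,0x12,0x11,0x1e,0x04] = 1d e4 a0 f5 15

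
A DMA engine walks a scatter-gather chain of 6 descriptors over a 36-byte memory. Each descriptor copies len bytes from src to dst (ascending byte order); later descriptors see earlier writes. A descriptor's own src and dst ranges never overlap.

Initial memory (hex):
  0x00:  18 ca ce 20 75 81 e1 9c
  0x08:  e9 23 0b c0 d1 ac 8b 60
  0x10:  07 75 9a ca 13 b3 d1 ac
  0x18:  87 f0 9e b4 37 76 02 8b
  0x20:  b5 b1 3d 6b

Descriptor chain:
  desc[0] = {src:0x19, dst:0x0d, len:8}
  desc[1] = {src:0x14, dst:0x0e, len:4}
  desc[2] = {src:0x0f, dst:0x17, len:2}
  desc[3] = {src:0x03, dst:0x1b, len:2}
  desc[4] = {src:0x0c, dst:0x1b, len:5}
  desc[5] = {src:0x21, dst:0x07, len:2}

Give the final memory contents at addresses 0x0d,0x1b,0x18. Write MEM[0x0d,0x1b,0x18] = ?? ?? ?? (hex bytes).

MEM[0x0d,0x1b,0x18] = f0 d1 d1

#0 dst[0x0d+8] := {0xf0,0x9e,0xb4,0x37,0x76,0x02,0x8b,0xb5}
#1 dst[0x0e+4] := {0xb5,0xb3,0xd1,0xac}
#2 dst[0x17+2] := {0xb3,0xd1}
#3 dst[0x1b+2] := {0x20,0x75}
#4 dst[0x1b+5] := {0xd1,0xf0,0xb5,0xb3,0xd1}
#5 dst[0x07+2] := {0xb1,0x3d}
query mem[0x0d]=0xf0, mem[0x1b]=0xd1, mem[0x18]=0xd1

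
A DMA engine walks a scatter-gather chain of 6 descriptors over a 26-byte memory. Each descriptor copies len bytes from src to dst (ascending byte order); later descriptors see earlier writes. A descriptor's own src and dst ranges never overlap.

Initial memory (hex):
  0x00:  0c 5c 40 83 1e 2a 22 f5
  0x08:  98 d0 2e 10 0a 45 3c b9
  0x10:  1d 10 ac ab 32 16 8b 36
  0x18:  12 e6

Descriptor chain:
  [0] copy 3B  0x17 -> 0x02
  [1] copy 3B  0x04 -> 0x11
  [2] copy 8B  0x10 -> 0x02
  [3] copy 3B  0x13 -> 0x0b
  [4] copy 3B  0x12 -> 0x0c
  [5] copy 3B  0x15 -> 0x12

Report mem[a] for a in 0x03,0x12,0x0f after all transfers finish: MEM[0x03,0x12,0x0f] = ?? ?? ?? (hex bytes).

MEM[0x03,0x12,0x0f] = e6 16 b9

D0: mem[0x02..0x04] <- [36 12 e6]
D1: mem[0x11..0x13] <- [e6 2a 22]
D2: mem[0x02..0x09] <- [1d e6 2a 22 32 16 8b 36]
D3: mem[0x0b..0x0d] <- [22 32 16]
D4: mem[0x0c..0x0e] <- [2a 22 32]
D5: mem[0x12..0x14] <- [16 8b 36]
query mem[0x03]=0xe6, mem[0x12]=0x16, mem[0x0f]=0xb9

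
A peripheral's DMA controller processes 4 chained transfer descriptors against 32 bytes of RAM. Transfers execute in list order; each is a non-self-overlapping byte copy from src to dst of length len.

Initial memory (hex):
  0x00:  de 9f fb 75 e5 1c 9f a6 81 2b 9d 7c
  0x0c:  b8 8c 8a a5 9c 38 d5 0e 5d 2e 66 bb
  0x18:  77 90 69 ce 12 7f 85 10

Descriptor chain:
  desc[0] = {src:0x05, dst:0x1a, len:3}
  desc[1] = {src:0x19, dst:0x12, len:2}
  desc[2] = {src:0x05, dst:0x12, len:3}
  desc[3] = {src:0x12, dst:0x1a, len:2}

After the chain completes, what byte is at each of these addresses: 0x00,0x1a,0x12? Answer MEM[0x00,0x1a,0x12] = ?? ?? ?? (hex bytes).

MEM[0x00,0x1a,0x12] = de 1c 1c

[0] 0x05->0x1a len=3 : 1c 9f a6
[1] 0x19->0x12 len=2 : 90 1c
[2] 0x05->0x12 len=3 : 1c 9f a6
[3] 0x12->0x1a len=2 : 1c 9f
query mem[0x00]=0xde, mem[0x1a]=0x1c, mem[0x12]=0x1c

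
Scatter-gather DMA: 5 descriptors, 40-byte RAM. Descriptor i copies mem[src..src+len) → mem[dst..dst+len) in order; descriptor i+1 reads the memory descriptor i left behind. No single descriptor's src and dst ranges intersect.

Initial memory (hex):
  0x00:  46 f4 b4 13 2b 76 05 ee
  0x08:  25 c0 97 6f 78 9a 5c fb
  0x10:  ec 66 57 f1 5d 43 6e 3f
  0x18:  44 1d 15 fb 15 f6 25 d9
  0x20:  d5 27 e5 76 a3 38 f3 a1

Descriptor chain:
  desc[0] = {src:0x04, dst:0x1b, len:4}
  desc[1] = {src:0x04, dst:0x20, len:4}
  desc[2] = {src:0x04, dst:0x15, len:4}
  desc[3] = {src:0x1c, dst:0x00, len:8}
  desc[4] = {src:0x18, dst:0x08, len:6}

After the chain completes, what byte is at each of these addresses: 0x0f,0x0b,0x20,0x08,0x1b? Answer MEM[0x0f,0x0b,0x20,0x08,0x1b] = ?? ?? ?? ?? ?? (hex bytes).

#0 dst[0x1b+4] := {0x2b,0x76,0x05,0xee}
#1 dst[0x20+4] := {0x2b,0x76,0x05,0xee}
#2 dst[0x15+4] := {0x2b,0x76,0x05,0xee}
#3 dst[0x00+8] := {0x76,0x05,0xee,0xd9,0x2b,0x76,0x05,0xee}
#4 dst[0x08+6] := {0xee,0x1d,0x15,0x2b,0x76,0x05}
query mem[0x0f]=0xfb, mem[0x0b]=0x2b, mem[0x20]=0x2b, mem[0x08]=0xee, mem[0x1b]=0x2b

MEM[0x0f,0x0b,0x20,0x08,0x1b] = fb 2b 2b ee 2b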